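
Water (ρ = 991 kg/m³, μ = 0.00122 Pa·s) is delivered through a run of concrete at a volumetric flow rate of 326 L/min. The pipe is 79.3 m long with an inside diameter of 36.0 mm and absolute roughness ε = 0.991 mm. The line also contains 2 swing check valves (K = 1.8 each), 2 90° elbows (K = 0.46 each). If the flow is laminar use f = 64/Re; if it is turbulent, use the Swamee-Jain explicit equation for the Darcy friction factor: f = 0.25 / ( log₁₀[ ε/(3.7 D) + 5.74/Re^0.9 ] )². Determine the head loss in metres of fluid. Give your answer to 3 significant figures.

h_f ≈ 184 m

Q = 326 L/min = 326/60000 = 0.005433 m³/s.
Cross-sectional area A = πD²/4 = π(0.036)²/4 = 0.001018 m²; mean velocity V = Q/A = 0.005433/0.001018 = 5.338 m/s.
Reynolds number Re = ρVD/μ = 991 · 5.338 · 0.036 / 0.00122 = 1.561e+05.
Re > 4000 → turbulent. Relative roughness ε/D = 0.000991/0.036 = 0.0275. Swamee-Jain: f = 0.25/(log₁₀[0.0275/3.7 + 5.74/1.561e+05^0.9])² = 0.25/(log₁₀[0.00744 + 0.000122])² = 0.25/(-2.121)² = 0.05555.
Total minor-loss coefficient ΣK = 2·1.8 + 2·0.46 = 4.52.
ΔP = [f·L/D + ΣK]·(ρV²/2) = [0.05555·79.3/0.036 + 4.52]·(991·5.338²/2) = [122.4 + 4.52]·1.412e+04 = 1.791e+06 Pa.
Head loss h_f = ΔP/(ρg) = 1.791e+06/(991·9.81) = 184 m.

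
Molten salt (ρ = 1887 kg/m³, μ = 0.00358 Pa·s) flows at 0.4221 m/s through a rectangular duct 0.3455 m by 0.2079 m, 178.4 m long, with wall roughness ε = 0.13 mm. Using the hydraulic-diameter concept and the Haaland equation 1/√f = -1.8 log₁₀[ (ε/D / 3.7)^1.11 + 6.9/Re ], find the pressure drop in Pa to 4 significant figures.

ΔP ≈ 2510 Pa

Hydraulic diameter D_h = 4A/P = 4·(0.3455·0.2079)/(2·(0.3455+0.2079)) = 0.2873/1.107 = 0.2596 m.
Re = ρVD_h/μ = 1887·0.4221·0.2596/0.00358 = 5.776e+04.
ε/D_h = 0.00013/0.2596 = 0.000501; Haaland gives 1/√f = -1.8 log₁₀[5.08e-05+0.000119] = 6.784, so f = 0.02173.
ΔP = f(L/D_h)(ρV²/2) = 0.02173·178.4/0.2596·168.1 = 2510 Pa.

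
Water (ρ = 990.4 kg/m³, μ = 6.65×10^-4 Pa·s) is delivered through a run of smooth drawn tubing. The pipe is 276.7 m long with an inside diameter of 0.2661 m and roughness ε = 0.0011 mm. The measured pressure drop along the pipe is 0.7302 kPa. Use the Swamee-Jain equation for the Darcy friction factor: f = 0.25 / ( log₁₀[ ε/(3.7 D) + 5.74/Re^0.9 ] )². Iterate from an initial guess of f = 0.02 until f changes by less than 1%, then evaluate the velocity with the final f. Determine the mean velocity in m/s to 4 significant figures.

V ≈ 0.2851 m/s

Rearranging Darcy-Weisbach: V = √(2·ΔP·D/(f·L·ρ)). With ε/D = 1.1e-06/0.2661 = 4.13e-06, iterate starting from f = 0.02:
  f = 0.02 → V = √(2·730.2·0.2661/(0.02·276.7·990.4)) = 0.2663 m/s; Re = ρVD/μ = 1.055e+05; f → 0.01769
  f = 0.01769 → V = 0.2831 m/s; Re = 1.122e+05; f → 0.01747
  f = 0.01747 → V = 0.2849 m/s; Re = 1.129e+05; f → 0.01744
Converged (Δf/f < 1%). With the final f = 0.01744: V = √(2·730.2·0.2661/(0.01744·276.7·990.4)) = 0.2851 m/s.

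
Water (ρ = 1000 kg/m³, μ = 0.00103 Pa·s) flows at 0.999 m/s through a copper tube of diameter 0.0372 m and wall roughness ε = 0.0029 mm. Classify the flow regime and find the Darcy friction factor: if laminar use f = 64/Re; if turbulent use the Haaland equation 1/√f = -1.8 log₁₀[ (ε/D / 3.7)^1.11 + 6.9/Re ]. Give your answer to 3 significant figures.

Re = ρVD/μ = 1000·0.999·0.0372/0.00103 = 3.608e+04.
Re > 4000 → turbulent. ε/D = 2.9e-06/0.0372 = 7.8e-05; Haaland: 1/√f = -1.8 log₁₀[6.45e-06 + 0.000191] = 6.667, so f = 0.0225.

f ≈ 0.0225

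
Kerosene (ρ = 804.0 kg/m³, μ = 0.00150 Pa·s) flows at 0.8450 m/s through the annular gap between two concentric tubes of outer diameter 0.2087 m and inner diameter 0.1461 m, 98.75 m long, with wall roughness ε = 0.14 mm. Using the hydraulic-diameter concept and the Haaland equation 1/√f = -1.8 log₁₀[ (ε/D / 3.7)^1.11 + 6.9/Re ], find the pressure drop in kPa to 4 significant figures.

ΔP ≈ 12.90 kPa

Hydraulic diameter D_h = 4A/P = D_o - D_i = 0.2087 - 0.1461 = 0.0626 m.
Re = ρVD_h/μ = 804·0.845·0.0626/0.0015 = 2.835e+04.
ε/D_h = 0.00014/0.0626 = 0.00224; Haaland gives 1/√f = -1.8 log₁₀[0.000267+0.000243] = 5.925, so f = 0.02848.
ΔP = f(L/D_h)(ρV²/2) = 0.02848·98.75/0.0626·287 = 1.29e+04 Pa.
ΔP = 12.90 kPa.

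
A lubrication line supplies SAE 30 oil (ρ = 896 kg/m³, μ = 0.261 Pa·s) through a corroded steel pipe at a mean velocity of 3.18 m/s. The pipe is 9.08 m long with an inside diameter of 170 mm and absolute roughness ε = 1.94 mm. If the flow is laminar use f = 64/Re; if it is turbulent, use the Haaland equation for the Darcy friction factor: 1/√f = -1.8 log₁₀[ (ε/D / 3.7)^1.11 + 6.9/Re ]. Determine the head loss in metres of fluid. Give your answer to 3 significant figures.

Reynolds number Re = ρVD/μ = 896 · 3.18 · 0.17 / 0.261 = 1856.
Re < 2300 → laminar flow, so f = 64/Re = 64/1856 = 0.03449 (the turbulent correlation is not needed).
Darcy-Weisbach: ΔP = f(L/D)(ρV²/2) = 0.03449·(9.08/0.17)·(896·3.18²/2) = 0.03449·53.41·4530 = 8345 Pa.
Head loss h_f = ΔP/(ρg) = 8345/(896·9.81) = 0.949 m.

h_f ≈ 0.949 m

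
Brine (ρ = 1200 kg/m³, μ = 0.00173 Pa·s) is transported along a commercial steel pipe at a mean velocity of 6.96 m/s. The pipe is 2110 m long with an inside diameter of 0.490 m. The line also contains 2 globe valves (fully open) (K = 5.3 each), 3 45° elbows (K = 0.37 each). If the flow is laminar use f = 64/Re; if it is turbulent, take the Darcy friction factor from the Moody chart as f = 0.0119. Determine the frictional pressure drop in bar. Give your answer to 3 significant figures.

ΔP ≈ 18.3 bar

Reynolds number Re = ρVD/μ = 1200 · 6.96 · 0.49 / 0.00173 = 2.366e+06.
Re > 4000 → turbulent; use the Moody-chart value f = 0.0119.
Total minor-loss coefficient ΣK = 2·5.3 + 3·0.37 = 11.7.
ΔP = [f·L/D + ΣK]·(ρV²/2) = [0.0119·2110/0.49 + 11.7]·(1200·6.96²/2) = [51.24 + 11.7]·2.906e+04 = 1.83e+06 Pa.
ΔP = 1.83e+06 Pa = 18.3 bar.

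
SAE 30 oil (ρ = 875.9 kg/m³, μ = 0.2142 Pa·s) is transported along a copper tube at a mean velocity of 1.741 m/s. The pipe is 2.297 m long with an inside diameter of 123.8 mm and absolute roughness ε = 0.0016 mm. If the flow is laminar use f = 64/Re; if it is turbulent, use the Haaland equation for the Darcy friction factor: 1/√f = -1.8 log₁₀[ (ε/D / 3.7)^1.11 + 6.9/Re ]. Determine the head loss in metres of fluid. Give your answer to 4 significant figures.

h_f ≈ 0.2081 m

Reynolds number Re = ρVD/μ = 875.9 · 1.741 · 0.1238 / 0.214 = 881.4.
Re < 2300 → laminar flow, so f = 64/Re = 64/881.4 = 0.07261 (the turbulent correlation is not needed).
Darcy-Weisbach: ΔP = f(L/D)(ρV²/2) = 0.07261·(2.297/0.1238)·(875.9·1.741²/2) = 0.07261·18.55·1327 = 1788 Pa.
Head loss h_f = ΔP/(ρg) = 1788/(875.9·9.81) = 0.2081 m.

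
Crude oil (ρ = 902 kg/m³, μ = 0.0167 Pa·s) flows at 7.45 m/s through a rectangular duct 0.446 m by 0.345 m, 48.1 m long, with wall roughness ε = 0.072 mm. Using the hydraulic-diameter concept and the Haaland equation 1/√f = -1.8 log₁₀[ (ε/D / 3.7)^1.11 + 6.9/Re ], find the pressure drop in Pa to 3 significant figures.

ΔP ≈ 53800 Pa

Hydraulic diameter D_h = 4A/P = 4·(0.446·0.345)/(2·(0.446+0.345)) = 0.6155/1.582 = 0.3891 m.
Re = ρVD_h/μ = 902·7.45·0.3891/0.0167 = 1.566e+05.
ε/D_h = 7.2e-05/0.3891 = 0.000185; Haaland gives 1/√f = -1.8 log₁₀[1.68e-05+4.41e-05] = 7.588, so f = 0.01737.
ΔP = f(L/D_h)(ρV²/2) = 0.01737·48.1/0.3891·2.503e+04 = 5.375e+04 Pa.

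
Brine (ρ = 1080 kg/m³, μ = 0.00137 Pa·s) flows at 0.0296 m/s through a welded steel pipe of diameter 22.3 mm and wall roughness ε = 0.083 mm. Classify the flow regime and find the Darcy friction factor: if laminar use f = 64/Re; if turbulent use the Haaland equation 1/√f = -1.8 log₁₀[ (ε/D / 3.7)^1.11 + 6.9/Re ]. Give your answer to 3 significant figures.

Re = ρVD/μ = 1080·0.0296·0.0223/0.00137 = 520.4.
Re < 2300 → laminar, so f = 64/Re = 0.123 (roughness is irrelevant in laminar flow).

f ≈ 0.123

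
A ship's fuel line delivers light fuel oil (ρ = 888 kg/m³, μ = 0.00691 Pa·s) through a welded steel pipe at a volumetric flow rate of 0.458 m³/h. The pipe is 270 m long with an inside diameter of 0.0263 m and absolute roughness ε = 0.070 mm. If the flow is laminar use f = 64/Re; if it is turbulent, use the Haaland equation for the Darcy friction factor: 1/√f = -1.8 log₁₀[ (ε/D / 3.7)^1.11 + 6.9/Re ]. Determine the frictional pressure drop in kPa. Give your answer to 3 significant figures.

Q = 0.458 m³/h = 0.458/3600 = 0.0001272 m³/s.
Cross-sectional area A = πD²/4 = π(0.0263)²/4 = 0.0005433 m²; mean velocity V = Q/A = 0.0001272/0.0005433 = 0.2342 m/s.
Reynolds number Re = ρVD/μ = 888 · 0.2342 · 0.0263 / 0.00691 = 791.5.
Re < 2300 → laminar flow, so f = 64/Re = 64/791.5 = 0.08086 (the turbulent correlation is not needed).
Darcy-Weisbach: ΔP = f(L/D)(ρV²/2) = 0.08086·(270/0.0263)·(888·0.2342²/2) = 0.08086·1.027e+04·24.35 = 2.021e+04 Pa.
ΔP = 2.021e+04 Pa = 20.2 kPa.

ΔP ≈ 20.2 kPa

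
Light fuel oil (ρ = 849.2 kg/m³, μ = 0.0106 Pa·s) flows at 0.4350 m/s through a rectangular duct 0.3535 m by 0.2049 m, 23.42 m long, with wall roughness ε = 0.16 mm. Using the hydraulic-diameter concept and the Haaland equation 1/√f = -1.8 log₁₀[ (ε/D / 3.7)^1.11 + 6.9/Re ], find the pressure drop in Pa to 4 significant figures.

ΔP ≈ 235.6 Pa

Hydraulic diameter D_h = 4A/P = 4·(0.3535·0.2049)/(2·(0.3535+0.2049)) = 0.2897/1.117 = 0.2594 m.
Re = ρVD_h/μ = 849.2·0.435·0.2594/0.0106 = 9041.
ε/D_h = 0.00016/0.2594 = 0.000617; Haaland gives 1/√f = -1.8 log₁₀[6.4e-05+0.000763] = 5.548, so f = 0.03249.
ΔP = f(L/D_h)(ρV²/2) = 0.03249·23.42/0.2594·80.34 = 235.6 Pa.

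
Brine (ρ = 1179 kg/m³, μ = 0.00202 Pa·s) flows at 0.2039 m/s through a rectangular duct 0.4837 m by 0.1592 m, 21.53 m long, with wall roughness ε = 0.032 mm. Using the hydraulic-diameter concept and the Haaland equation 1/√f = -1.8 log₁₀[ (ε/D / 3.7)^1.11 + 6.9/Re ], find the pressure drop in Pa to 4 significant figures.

Hydraulic diameter D_h = 4A/P = 4·(0.4837·0.1592)/(2·(0.4837+0.1592)) = 0.308/1.286 = 0.2396 m.
Re = ρVD_h/μ = 1179·0.2039·0.2396/0.00202 = 2.851e+04.
ε/D_h = 3.2e-05/0.2396 = 0.000134; Haaland gives 1/√f = -1.8 log₁₀[1.17e-05+0.000242] = 6.472, so f = 0.02387.
ΔP = f(L/D_h)(ρV²/2) = 0.02387·21.53/0.2396·24.51 = 52.59 Pa.

ΔP ≈ 52.59 Pa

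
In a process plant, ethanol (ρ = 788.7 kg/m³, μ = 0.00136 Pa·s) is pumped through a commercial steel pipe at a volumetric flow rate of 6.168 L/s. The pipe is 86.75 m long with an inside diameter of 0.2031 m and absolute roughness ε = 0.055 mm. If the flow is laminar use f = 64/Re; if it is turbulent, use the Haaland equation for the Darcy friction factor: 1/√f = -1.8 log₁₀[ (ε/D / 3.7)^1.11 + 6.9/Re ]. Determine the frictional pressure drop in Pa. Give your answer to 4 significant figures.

Q = 6.168 L/s = 6.168/1000 = 0.006168 m³/s.
Cross-sectional area A = πD²/4 = π(0.2031)²/4 = 0.0324 m²; mean velocity V = Q/A = 0.006168/0.0324 = 0.1904 m/s.
Reynolds number Re = ρVD/μ = 788.7 · 0.1904 · 0.2031 / 0.00136 = 2.242e+04.
Re > 4000 → turbulent. Relative roughness ε/D = 5.5e-05/0.2031 = 0.000271. Haaland: 1/√f = -1.8 log₁₀[(0.000271/3.7)^1.11 + 6.9/2.242e+04] = -1.8 log₁₀[2.57e-05 + 0.000308] = 6.259, so f = 0.02553.
Darcy-Weisbach: ΔP = f(L/D)(ρV²/2) = 0.02553·(86.75/0.2031)·(788.7·0.1904²/2) = 0.02553·427.1·14.29 = 155.9 Pa.

ΔP ≈ 155.9 Pa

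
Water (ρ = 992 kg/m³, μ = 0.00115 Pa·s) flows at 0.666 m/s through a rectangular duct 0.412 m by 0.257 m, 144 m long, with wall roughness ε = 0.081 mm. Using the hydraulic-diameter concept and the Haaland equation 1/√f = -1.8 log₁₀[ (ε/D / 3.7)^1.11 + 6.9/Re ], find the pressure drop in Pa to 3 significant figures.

Hydraulic diameter D_h = 4A/P = 4·(0.412·0.257)/(2·(0.412+0.257)) = 0.4235/1.338 = 0.3165 m.
Re = ρVD_h/μ = 992·0.666·0.3165/0.00115 = 1.819e+05.
ε/D_h = 8.1e-05/0.3165 = 0.000256; Haaland gives 1/√f = -1.8 log₁₀[2.41e-05+3.79e-05] = 7.573, so f = 0.01744.
ΔP = f(L/D_h)(ρV²/2) = 0.01744·144/0.3165·220 = 1745 Pa.

ΔP ≈ 1750 Pa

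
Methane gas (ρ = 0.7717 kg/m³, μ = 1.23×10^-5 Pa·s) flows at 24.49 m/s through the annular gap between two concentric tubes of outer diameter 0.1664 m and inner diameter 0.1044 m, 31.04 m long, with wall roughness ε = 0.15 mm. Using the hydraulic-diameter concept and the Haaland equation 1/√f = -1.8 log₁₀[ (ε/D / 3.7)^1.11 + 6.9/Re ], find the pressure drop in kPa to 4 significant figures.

ΔP ≈ 3.024 kPa

Hydraulic diameter D_h = 4A/P = D_o - D_i = 0.1664 - 0.1044 = 0.062 m.
Re = ρVD_h/μ = 0.7717·24.49·0.062/1.23e-05 = 9.526e+04.
ε/D_h = 0.00015/0.062 = 0.00242; Haaland gives 1/√f = -1.8 log₁₀[0.000292+7.24e-05] = 6.189, so f = 0.0261.
ΔP = f(L/D_h)(ρV²/2) = 0.0261·31.04/0.062·231.4 = 3024 Pa.
ΔP = 3.024 kPa.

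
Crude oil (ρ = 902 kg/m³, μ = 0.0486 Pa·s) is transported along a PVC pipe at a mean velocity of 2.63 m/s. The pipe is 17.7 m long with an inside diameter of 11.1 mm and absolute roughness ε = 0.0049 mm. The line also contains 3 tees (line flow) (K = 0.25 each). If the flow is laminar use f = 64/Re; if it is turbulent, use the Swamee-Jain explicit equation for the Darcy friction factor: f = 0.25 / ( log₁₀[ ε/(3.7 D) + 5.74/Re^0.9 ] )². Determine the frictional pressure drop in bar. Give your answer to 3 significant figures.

Reynolds number Re = ρVD/μ = 902 · 2.63 · 0.0111 / 0.0486 = 541.8.
Re < 2300 → laminar flow, so f = 64/Re = 64/541.8 = 0.1181 (the turbulent correlation is not needed).
Total minor-loss coefficient ΣK = 3·0.25 = 0.75.
ΔP = [f·L/D + ΣK]·(ρV²/2) = [0.1181·17.7/0.0111 + 0.75]·(902·2.63²/2) = [188.4 + 0.75]·3120 = 5.899e+05 Pa.
ΔP = 5.899e+05 Pa = 5.90 bar.

ΔP ≈ 5.90 bar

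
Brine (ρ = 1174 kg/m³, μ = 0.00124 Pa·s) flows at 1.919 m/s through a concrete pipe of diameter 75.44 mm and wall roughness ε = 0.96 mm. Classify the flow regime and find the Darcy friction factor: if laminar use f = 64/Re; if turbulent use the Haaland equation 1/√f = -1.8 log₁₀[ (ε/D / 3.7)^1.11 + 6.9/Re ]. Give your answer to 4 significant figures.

f ≈ 0.04163

Re = ρVD/μ = 1174·1.919·0.07544/0.00124 = 1.371e+05.
Re > 4000 → turbulent. ε/D = 0.00096/0.07544 = 0.0127; Haaland: 1/√f = -1.8 log₁₀[0.00184 + 5.03e-05] = 4.901, so f = 0.04163.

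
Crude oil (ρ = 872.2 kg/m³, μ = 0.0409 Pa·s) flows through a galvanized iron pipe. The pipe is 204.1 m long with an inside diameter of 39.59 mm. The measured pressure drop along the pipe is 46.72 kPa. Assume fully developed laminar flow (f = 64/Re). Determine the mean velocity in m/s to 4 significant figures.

V ≈ 0.2741 m/s

For laminar flow, f = 64/Re with Re = ρVD/μ, so Darcy-Weisbach reduces to ΔP = 32μLV/D². Solving for V: V = ΔP·D²/(32μL) = 4.672e+04·(0.03959)²/(32·0.0409·204.1) = 0.2741 m/s.
Check: Re = ρVD/μ = 872.2·0.2741·0.03959/0.0409 = 231.4 < 2300, so the laminar assumption holds.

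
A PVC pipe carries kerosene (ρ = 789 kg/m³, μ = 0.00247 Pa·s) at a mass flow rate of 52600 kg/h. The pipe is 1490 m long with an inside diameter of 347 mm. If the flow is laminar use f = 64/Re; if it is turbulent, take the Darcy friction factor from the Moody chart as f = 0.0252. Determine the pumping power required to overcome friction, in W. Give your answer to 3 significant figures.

ṁ = 52600 kg/h = 52600/3600 = 14.61 kg/s.
A = πD²/4 = π(0.347)²/4 = 0.09457 m²; mean velocity V = ṁ/(ρA) = 14.61/(789 · 0.09457) = 0.1958 m/s.
Reynolds number Re = ρVD/μ = 789 · 0.1958 · 0.347 / 0.00247 = 2.171e+04.
Re > 4000 → turbulent; use the Moody-chart value f = 0.0252.
Darcy-Weisbach: ΔP = f(L/D)(ρV²/2) = 0.0252·(1490/0.347)·(789·0.1958²/2) = 0.0252·4294·15.13 = 1637 Pa.
Q = ṁ/ρ = 14.61/789 = 0.01852 m³/s.
Pumping power P = QΔP = 0.01852·1637 = 30.31 W = 30.3 W.

P ≈ 30.3 W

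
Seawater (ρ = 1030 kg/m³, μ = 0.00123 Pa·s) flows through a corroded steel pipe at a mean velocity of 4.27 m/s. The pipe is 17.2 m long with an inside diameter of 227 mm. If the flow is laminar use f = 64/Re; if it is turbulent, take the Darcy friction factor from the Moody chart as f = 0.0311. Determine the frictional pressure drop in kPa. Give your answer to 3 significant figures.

ΔP ≈ 22.1 kPa

Reynolds number Re = ρVD/μ = 1030 · 4.27 · 0.227 / 0.00123 = 8.117e+05.
Re > 4000 → turbulent; use the Moody-chart value f = 0.0311.
Darcy-Weisbach: ΔP = f(L/D)(ρV²/2) = 0.0311·(17.2/0.227)·(1030·4.27²/2) = 0.0311·75.77·9390 = 2.213e+04 Pa.
ΔP = 2.213e+04 Pa = 22.1 kPa.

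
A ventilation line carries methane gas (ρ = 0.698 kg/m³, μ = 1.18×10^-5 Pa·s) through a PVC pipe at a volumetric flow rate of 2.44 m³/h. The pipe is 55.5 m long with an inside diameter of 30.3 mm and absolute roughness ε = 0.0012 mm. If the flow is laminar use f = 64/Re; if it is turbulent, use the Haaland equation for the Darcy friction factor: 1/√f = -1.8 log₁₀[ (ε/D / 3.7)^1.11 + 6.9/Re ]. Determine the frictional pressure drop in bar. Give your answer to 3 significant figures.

ΔP ≈ 2.15×10^-4 bar

Q = 2.44 m³/h = 2.44/3600 = 0.0006778 m³/s.
Cross-sectional area A = πD²/4 = π(0.0303)²/4 = 0.0007211 m²; mean velocity V = Q/A = 0.0006778/0.0007211 = 0.94 m/s.
Reynolds number Re = ρVD/μ = 0.698 · 0.94 · 0.0303 / 1.18e-05 = 1685.
Re < 2300 → laminar flow, so f = 64/Re = 64/1685 = 0.03799 (the turbulent correlation is not needed).
Darcy-Weisbach: ΔP = f(L/D)(ρV²/2) = 0.03799·(55.5/0.0303)·(0.698·0.94²/2) = 0.03799·1832·0.3084 = 21.46 Pa.
ΔP = 21.46 Pa = 2.15×10^-4 bar.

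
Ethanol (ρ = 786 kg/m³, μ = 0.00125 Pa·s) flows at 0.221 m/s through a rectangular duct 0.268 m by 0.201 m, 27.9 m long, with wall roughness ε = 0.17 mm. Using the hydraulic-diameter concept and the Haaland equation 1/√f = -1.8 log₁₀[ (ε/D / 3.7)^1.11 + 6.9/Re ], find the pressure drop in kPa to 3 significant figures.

ΔP ≈ 0.0577 kPa

Hydraulic diameter D_h = 4A/P = 4·(0.268·0.201)/(2·(0.268+0.201)) = 0.2155/0.938 = 0.2297 m.
Re = ρVD_h/μ = 786·0.221·0.2297/0.00125 = 3.192e+04.
ε/D_h = 0.00017/0.2297 = 0.00074; Haaland gives 1/√f = -1.8 log₁₀[7.84e-05+0.000216] = 6.356, so f = 0.02476.
ΔP = f(L/D_h)(ρV²/2) = 0.02476·27.9/0.2297·19.19 = 57.71 Pa.
ΔP = 0.0577 kPa.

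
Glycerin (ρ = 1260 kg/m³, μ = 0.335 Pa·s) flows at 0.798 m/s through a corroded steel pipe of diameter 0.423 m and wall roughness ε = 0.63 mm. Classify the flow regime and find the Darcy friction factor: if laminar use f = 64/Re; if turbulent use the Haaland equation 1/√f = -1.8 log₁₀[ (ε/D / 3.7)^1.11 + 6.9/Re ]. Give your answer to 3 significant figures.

f ≈ 0.0504

Re = ρVD/μ = 1260·0.798·0.423/0.335 = 1270.
Re < 2300 → laminar, so f = 64/Re = 0.05041 (roughness is irrelevant in laminar flow).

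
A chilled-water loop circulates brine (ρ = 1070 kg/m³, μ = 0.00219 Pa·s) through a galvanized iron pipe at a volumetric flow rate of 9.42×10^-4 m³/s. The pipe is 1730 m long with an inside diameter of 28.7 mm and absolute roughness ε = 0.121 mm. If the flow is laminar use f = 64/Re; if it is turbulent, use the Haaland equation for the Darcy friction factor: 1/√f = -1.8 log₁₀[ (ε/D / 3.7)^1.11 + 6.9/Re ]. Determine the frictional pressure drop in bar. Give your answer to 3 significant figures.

ΔP ≈ 22.6 bar

Cross-sectional area A = πD²/4 = π(0.0287)²/4 = 0.0006469 m²; mean velocity V = Q/A = 0.000942/0.0006469 = 1.456 m/s.
Reynolds number Re = ρVD/μ = 1070 · 1.456 · 0.0287 / 0.00219 = 2.042e+04.
Re > 4000 → turbulent. Relative roughness ε/D = 0.000121/0.0287 = 0.00422. Haaland: 1/√f = -1.8 log₁₀[(0.00422/3.7)^1.11 + 6.9/2.042e+04] = -1.8 log₁₀[0.000541 + 0.000338] = 5.501, so f = 0.03304.
Darcy-Weisbach: ΔP = f(L/D)(ρV²/2) = 0.03304·(1730/0.0287)·(1070·1.456²/2) = 0.03304·6.028e+04·1134 = 2.259e+06 Pa.
ΔP = 2.259e+06 Pa = 22.6 bar.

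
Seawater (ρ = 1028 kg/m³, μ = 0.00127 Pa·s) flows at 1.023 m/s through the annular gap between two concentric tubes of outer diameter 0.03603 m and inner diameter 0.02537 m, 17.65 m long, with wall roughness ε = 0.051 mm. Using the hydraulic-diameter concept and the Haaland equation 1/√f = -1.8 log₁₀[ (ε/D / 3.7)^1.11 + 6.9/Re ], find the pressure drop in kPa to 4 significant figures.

Hydraulic diameter D_h = 4A/P = D_o - D_i = 0.03603 - 0.02537 = 0.01066 m.
Re = ρVD_h/μ = 1028·1.023·0.01066/0.00127 = 8827.
ε/D_h = 5.1e-05/0.01066 = 0.00478; Haaland gives 1/√f = -1.8 log₁₀[0.000622+0.000782] = 5.135, so f = 0.03793.
ΔP = f(L/D_h)(ρV²/2) = 0.03793·17.65/0.01066·537.9 = 3.378e+04 Pa.
ΔP = 33.78 kPa.

ΔP ≈ 33.78 kPa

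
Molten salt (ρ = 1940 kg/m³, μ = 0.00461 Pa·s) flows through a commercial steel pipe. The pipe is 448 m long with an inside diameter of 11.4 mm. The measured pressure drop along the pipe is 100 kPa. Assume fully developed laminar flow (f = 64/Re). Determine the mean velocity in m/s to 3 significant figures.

For laminar flow, f = 64/Re with Re = ρVD/μ, so Darcy-Weisbach reduces to ΔP = 32μLV/D². Solving for V: V = ΔP·D²/(32μL) = 1e+05·(0.0114)²/(32·0.00461·448) = 0.1966 m/s.
Check: Re = ρVD/μ = 1940·0.1966·0.0114/0.00461 = 943.4 < 2300, so the laminar assumption holds.

V ≈ 0.197 m/s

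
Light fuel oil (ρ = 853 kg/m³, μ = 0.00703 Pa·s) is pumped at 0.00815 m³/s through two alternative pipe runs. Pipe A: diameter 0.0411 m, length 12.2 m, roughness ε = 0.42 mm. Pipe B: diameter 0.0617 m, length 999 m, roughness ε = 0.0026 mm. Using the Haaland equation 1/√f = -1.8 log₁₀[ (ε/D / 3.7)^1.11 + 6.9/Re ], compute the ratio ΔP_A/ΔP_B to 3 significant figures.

ΔP_A/ΔP_B ≈ 0.145

Pipe A: V = Q/A = 0.00815/0.001327 = 6.143 m/s; Re = 3.064e+04; ε/D = 0.0102; Haaland → f = 0.04001; ΔP_A = f(L/D)(ρV²/2) = 1.912e+05 Pa.
Pipe B: V = Q/A = 0.00815/0.00299 = 2.726 m/s; Re = 2.041e+04; ε/D = 4.21e-05; Haaland → f = 0.02568; ΔP_B = f(L/D)(ρV²/2) = 1.318e+06 Pa.
ΔP_A/ΔP_B = 1.912e+05/1.318e+06 = 0.145.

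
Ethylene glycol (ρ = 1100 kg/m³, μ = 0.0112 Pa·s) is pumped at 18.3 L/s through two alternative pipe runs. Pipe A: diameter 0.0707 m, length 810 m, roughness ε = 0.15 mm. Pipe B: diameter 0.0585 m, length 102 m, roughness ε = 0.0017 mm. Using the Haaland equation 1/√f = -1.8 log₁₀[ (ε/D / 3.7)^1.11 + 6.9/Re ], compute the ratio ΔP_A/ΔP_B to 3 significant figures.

ΔP_A/ΔP_B ≈ 3.90

Pipe A: V = Q/A = 0.0183/0.003926 = 4.661 m/s; Re = 3.237e+04; ε/D = 0.00212; Haaland → f = 0.0278; ΔP_A = f(L/D)(ρV²/2) = 3.806e+06 Pa.
Pipe B: V = Q/A = 0.0183/0.002688 = 6.808 m/s; Re = 3.912e+04; ε/D = 2.91e-05; Haaland → f = 0.02197; ΔP_B = f(L/D)(ρV²/2) = 9.766e+05 Pa.
ΔP_A/ΔP_B = 3.806e+06/9.766e+05 = 3.90.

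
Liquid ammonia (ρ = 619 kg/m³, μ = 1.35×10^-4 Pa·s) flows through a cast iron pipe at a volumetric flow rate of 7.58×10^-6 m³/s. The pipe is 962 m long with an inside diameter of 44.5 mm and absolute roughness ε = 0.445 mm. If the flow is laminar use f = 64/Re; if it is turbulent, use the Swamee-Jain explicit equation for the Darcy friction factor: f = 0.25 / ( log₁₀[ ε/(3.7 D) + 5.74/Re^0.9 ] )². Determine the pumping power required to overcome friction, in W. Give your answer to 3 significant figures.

Cross-sectional area A = πD²/4 = π(0.0445)²/4 = 0.001555 m²; mean velocity V = Q/A = 7.58e-06/0.001555 = 0.004874 m/s.
Reynolds number Re = ρVD/μ = 619 · 0.004874 · 0.0445 / 0.000135 = 994.4.
Re < 2300 → laminar flow, so f = 64/Re = 64/994.4 = 0.06436 (the turbulent correlation is not needed).
Darcy-Weisbach: ΔP = f(L/D)(ρV²/2) = 0.06436·(962/0.0445)·(619·0.004874²/2) = 0.06436·2.162e+04·0.007352 = 10.23 Pa.
Pumping power P = QΔP = 7.58e-06·10.23 = 7.753×10^-5 W = 7.75×10^-5 W.

P ≈ 7.75×10^-5 W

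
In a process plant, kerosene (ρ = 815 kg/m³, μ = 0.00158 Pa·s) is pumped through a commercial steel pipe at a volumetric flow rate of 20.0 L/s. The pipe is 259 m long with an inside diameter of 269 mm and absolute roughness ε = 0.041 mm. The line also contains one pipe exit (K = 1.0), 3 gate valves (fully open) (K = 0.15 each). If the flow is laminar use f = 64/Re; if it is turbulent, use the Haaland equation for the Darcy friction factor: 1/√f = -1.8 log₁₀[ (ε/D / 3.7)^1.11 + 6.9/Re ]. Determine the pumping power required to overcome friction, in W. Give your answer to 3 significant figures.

P ≈ 22.1 W

Q = 20.0 L/s = 20.0/1000 = 0.02 m³/s.
Cross-sectional area A = πD²/4 = π(0.269)²/4 = 0.05683 m²; mean velocity V = Q/A = 0.02/0.05683 = 0.3519 m/s.
Reynolds number Re = ρVD/μ = 815 · 0.3519 · 0.269 / 0.00158 = 4.883e+04.
Re > 4000 → turbulent. Relative roughness ε/D = 4.1e-05/0.269 = 0.000152. Haaland: 1/√f = -1.8 log₁₀[(0.000152/3.7)^1.11 + 6.9/4.883e+04] = -1.8 log₁₀[1.36e-05 + 0.000141] = 6.858, so f = 0.02126.
Total minor-loss coefficient ΣK = 1·1 + 3·0.15 = 1.45.
ΔP = [f·L/D + ΣK]·(ρV²/2) = [0.02126·259/0.269 + 1.45]·(815·0.3519²/2) = [20.47 + 1.45]·50.47 = 1106 Pa.
Pumping power P = QΔP = 0.02·1106 = 22.13 W = 22.1 W.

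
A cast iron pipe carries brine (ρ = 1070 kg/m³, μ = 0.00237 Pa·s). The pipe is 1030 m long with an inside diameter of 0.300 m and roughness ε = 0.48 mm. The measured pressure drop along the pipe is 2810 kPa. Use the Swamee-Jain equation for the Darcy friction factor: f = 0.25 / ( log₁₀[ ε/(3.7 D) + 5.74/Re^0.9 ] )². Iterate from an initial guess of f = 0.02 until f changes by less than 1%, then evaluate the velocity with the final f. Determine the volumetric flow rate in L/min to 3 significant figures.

Rearranging Darcy-Weisbach: V = √(2·ΔP·D/(f·L·ρ)). With ε/D = 0.00048/0.3 = 0.0016, iterate starting from f = 0.02:
  f = 0.02 → V = √(2·2.81e+06·0.3/(0.02·1030·1070)) = 8.746 m/s; Re = ρVD/μ = 1.185e+06; f → 0.02235
  f = 0.02235 → V = 8.274 m/s; Re = 1.121e+06; f → 0.02236
Converged (Δf/f < 1%). With the final f = 0.02236: V = √(2·2.81e+06·0.3/(0.02236·1030·1070)) = 8.272 m/s.
Q = V·A = 8.272·(π/4·0.3²) = 0.5847 m³/s = 35100 L/min.

Q ≈ 35100 L/min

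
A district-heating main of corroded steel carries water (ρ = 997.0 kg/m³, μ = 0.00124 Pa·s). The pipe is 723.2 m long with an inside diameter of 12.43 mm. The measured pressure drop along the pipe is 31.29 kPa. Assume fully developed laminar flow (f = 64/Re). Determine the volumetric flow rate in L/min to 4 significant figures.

For laminar flow, f = 64/Re with Re = ρVD/μ, so Darcy-Weisbach reduces to ΔP = 32μLV/D². Solving for V: V = ΔP·D²/(32μL) = 3.129e+04·(0.01243)²/(32·0.00124·723.2) = 0.1685 m/s.
Check: Re = ρVD/μ = 997·0.1685·0.01243/0.00124 = 1684 < 2300, so the laminar assumption holds.
Q = V·A = 0.1685·(π/4·0.01243²) = 2.044e-05 m³/s = 1.227 L/min.

Q ≈ 1.227 L/min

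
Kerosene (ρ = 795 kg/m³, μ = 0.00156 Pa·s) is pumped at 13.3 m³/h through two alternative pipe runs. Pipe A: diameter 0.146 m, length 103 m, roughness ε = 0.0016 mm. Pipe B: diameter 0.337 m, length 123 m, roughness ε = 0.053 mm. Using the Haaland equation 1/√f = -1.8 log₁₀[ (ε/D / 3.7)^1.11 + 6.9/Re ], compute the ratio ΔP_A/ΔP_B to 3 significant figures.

ΔP_A/ΔP_B ≈ 43.5

Pipe A: V = Q/A = 0.003694/0.01674 = 0.2207 m/s; Re = 1.642e+04; ε/D = 1.1e-05; Haaland → f = 0.02708; ΔP_A = f(L/D)(ρV²/2) = 369.9 Pa.
Pipe B: V = Q/A = 0.003694/0.0892 = 0.04142 m/s; Re = 7113; ε/D = 0.000157; Haaland → f = 0.03413; ΔP_B = f(L/D)(ρV²/2) = 8.496 Pa.
ΔP_A/ΔP_B = 369.9/8.496 = 43.5.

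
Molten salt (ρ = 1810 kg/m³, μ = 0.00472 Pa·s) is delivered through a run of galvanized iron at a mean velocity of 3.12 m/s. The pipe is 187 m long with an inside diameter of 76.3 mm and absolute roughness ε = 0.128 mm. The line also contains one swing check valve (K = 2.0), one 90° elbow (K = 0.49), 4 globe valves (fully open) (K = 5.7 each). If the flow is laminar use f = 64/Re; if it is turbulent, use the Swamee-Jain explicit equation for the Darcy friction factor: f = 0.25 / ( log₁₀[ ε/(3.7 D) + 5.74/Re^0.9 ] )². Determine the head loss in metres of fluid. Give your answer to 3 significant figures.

Reynolds number Re = ρVD/μ = 1810 · 3.12 · 0.0763 / 0.00472 = 9.129e+04.
Re > 4000 → turbulent. Relative roughness ε/D = 0.000128/0.0763 = 0.00168. Swamee-Jain: f = 0.25/(log₁₀[0.00168/3.7 + 5.74/9.129e+04^0.9])² = 0.25/(log₁₀[0.000453 + 0.000197])² = 0.25/(-3.187)² = 0.02462.
Total minor-loss coefficient ΣK = 1·2 + 1·0.49 + 4·5.7 = 25.3.
ΔP = [f·L/D + ΣK]·(ρV²/2) = [0.02462·187/0.0763 + 25.3]·(1810·3.12²/2) = [60.33 + 25.3]·8810 = 7.543e+05 Pa.
Head loss h_f = ΔP/(ρg) = 7.543e+05/(1810·9.81) = 42.5 m.

h_f ≈ 42.5 m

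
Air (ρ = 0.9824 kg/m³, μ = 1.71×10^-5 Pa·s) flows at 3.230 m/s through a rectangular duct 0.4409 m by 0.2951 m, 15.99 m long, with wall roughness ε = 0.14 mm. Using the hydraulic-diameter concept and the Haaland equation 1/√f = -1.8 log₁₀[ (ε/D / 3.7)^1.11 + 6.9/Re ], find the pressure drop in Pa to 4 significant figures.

ΔP ≈ 4.849 Pa

Hydraulic diameter D_h = 4A/P = 4·(0.4409·0.2951)/(2·(0.4409+0.2951)) = 0.5204/1.472 = 0.3536 m.
Re = ρVD_h/μ = 0.9824·3.23·0.3536/1.71e-05 = 6.561e+04.
ε/D_h = 0.00014/0.3536 = 0.000396; Haaland gives 1/√f = -1.8 log₁₀[3.91e-05+0.000105] = 6.913, so f = 0.02092.
ΔP = f(L/D_h)(ρV²/2) = 0.02092·15.99/0.3536·5.125 = 4.849 Pa.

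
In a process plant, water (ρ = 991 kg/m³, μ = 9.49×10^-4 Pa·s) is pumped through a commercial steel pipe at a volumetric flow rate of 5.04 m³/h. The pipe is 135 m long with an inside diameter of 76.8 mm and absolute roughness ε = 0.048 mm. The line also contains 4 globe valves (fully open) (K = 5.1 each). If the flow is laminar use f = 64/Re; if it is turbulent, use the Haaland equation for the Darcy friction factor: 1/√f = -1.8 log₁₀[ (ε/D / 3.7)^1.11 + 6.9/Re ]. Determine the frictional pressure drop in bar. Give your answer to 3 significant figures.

ΔP ≈ 0.0298 bar

Q = 5.04 m³/h = 5.04/3600 = 0.0014 m³/s.
Cross-sectional area A = πD²/4 = π(0.0768)²/4 = 0.004632 m²; mean velocity V = Q/A = 0.0014/0.004632 = 0.3022 m/s.
Reynolds number Re = ρVD/μ = 991 · 0.3022 · 0.0768 / 0.000949 = 2.424e+04.
Re > 4000 → turbulent. Relative roughness ε/D = 4.8e-05/0.0768 = 0.000625. Haaland: 1/√f = -1.8 log₁₀[(0.000625/3.7)^1.11 + 6.9/2.424e+04] = -1.8 log₁₀[6.5e-05 + 0.000285] = 6.221, so f = 0.02584.
Total minor-loss coefficient ΣK = 4·5.1 = 20.4.
ΔP = [f·L/D + ΣK]·(ρV²/2) = [0.02584·135/0.0768 + 20.4]·(991·0.3022²/2) = [45.41 + 20.4]·45.26 = 2978 Pa.
ΔP = 2978 Pa = 0.0298 bar.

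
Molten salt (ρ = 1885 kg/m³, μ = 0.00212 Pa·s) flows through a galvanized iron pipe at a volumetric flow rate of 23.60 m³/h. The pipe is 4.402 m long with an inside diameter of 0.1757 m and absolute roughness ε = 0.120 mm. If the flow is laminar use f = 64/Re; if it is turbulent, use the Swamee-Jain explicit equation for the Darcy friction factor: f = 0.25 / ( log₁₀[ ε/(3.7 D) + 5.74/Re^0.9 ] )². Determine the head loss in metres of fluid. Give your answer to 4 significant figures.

Q = 23.60 m³/h = 23.60/3600 = 0.006556 m³/s.
Cross-sectional area A = πD²/4 = π(0.1757)²/4 = 0.02425 m²; mean velocity V = Q/A = 0.006556/0.02425 = 0.2704 m/s.
Reynolds number Re = ρVD/μ = 1885 · 0.2704 · 0.1757 / 0.00212 = 4.224e+04.
Re > 4000 → turbulent. Relative roughness ε/D = 0.00012/0.1757 = 0.000683. Swamee-Jain: f = 0.25/(log₁₀[0.000683/3.7 + 5.74/4.224e+04^0.9])² = 0.25/(log₁₀[0.000185 + 0.000394])² = 0.25/(-3.237)² = 0.02385.
Darcy-Weisbach: ΔP = f(L/D)(ρV²/2) = 0.02385·(4.402/0.1757)·(1885·0.2704²/2) = 0.02385·25.05·68.9 = 41.18 Pa.
Head loss h_f = ΔP/(ρg) = 41.18/(1885·9.81) = 0.002227 m.

h_f ≈ 0.002227 m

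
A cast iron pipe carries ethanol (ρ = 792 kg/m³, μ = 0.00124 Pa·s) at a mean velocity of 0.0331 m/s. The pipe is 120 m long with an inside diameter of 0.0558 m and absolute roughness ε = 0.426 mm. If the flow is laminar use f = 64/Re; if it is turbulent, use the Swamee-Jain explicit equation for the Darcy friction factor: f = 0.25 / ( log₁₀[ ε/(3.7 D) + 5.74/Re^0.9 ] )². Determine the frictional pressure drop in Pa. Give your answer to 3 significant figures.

Reynolds number Re = ρVD/μ = 792 · 0.0331 · 0.0558 / 0.00124 = 1180.
Re < 2300 → laminar flow, so f = 64/Re = 64/1180 = 0.05425 (the turbulent correlation is not needed).
Darcy-Weisbach: ΔP = f(L/D)(ρV²/2) = 0.05425·(120/0.0558)·(792·0.0331²/2) = 0.05425·2151·0.4339 = 50.62 Pa.

ΔP ≈ 50.6 Pa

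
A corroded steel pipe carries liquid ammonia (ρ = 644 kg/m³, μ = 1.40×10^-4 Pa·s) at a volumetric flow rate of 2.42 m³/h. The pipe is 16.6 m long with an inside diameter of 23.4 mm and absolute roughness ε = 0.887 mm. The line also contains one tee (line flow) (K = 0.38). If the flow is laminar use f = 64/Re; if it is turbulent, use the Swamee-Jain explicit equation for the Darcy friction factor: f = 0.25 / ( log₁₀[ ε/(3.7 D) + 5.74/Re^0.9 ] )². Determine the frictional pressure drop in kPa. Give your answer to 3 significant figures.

ΔP ≈ 35.7 kPa

Q = 2.42 m³/h = 2.42/3600 = 0.0006722 m³/s.
Cross-sectional area A = πD²/4 = π(0.0234)²/4 = 0.0004301 m²; mean velocity V = Q/A = 0.0006722/0.0004301 = 1.563 m/s.
Reynolds number Re = ρVD/μ = 644 · 1.563 · 0.0234 / 0.00014 = 1.683e+05.
Re > 4000 → turbulent. Relative roughness ε/D = 0.000887/0.0234 = 0.0379. Swamee-Jain: f = 0.25/(log₁₀[0.0379/3.7 + 5.74/1.683e+05^0.9])² = 0.25/(log₁₀[0.0102 + 0.000114])² = 0.25/(-1.985)² = 0.06347.
Total minor-loss coefficient ΣK = 1·0.38 = 0.38.
ΔP = [f·L/D + ΣK]·(ρV²/2) = [0.06347·16.6/0.0234 + 0.38]·(644·1.563²/2) = [45.02 + 0.38]·786.8 = 3.572e+04 Pa.
ΔP = 3.572e+04 Pa = 35.7 kPa.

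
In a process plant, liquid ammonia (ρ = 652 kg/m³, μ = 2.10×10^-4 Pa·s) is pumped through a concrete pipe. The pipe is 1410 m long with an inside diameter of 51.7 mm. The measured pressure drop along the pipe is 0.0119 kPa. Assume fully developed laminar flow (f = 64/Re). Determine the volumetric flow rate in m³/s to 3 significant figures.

For laminar flow, f = 64/Re with Re = ρVD/μ, so Darcy-Weisbach reduces to ΔP = 32μLV/D². Solving for V: V = ΔP·D²/(32μL) = 11.9·(0.0517)²/(32·0.00021·1410) = 0.003357 m/s.
Check: Re = ρVD/μ = 652·0.003357·0.0517/0.00021 = 538.8 < 2300, so the laminar assumption holds.
Q = V·A = 0.003357·(π/4·0.0517²) = 7.047e-06 m³/s = 7.05×10^-6 m³/s.

Q ≈ 7.05×10^-6 m³/s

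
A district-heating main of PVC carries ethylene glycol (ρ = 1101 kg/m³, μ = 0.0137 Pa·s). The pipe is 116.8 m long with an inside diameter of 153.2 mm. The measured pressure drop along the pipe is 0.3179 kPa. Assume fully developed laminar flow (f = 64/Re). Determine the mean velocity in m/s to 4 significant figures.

V ≈ 0.1457 m/s

For laminar flow, f = 64/Re with Re = ρVD/μ, so Darcy-Weisbach reduces to ΔP = 32μLV/D². Solving for V: V = ΔP·D²/(32μL) = 317.9·(0.1532)²/(32·0.0137·116.8) = 0.1457 m/s.
Check: Re = ρVD/μ = 1101·0.1457·0.1532/0.0137 = 1794 < 2300, so the laminar assumption holds.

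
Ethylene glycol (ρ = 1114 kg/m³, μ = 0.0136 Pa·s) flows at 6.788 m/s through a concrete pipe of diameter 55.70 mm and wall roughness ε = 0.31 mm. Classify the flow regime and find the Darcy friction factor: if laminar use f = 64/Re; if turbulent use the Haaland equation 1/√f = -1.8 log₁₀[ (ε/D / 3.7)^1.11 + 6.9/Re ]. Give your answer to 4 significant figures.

Re = ρVD/μ = 1114·6.788·0.0557/0.0136 = 3.097e+04.
Re > 4000 → turbulent. ε/D = 0.00031/0.0557 = 0.00557; Haaland: 1/√f = -1.8 log₁₀[0.000736 + 0.000223] = 5.433, so f = 0.03388.

f ≈ 0.03388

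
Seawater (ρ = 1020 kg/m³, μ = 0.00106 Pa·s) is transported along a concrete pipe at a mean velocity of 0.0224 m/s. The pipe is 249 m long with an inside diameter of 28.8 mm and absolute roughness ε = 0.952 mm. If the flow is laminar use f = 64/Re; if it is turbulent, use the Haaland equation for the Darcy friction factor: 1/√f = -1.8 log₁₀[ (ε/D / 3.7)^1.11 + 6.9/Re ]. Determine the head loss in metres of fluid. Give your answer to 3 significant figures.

Reynolds number Re = ρVD/μ = 1020 · 0.0224 · 0.0288 / 0.00106 = 620.8.
Re < 2300 → laminar flow, so f = 64/Re = 64/620.8 = 0.1031 (the turbulent correlation is not needed).
Darcy-Weisbach: ΔP = f(L/D)(ρV²/2) = 0.1031·(249/0.0288)·(1020·0.0224²/2) = 0.1031·8646·0.2559 = 228.1 Pa.
Head loss h_f = ΔP/(ρg) = 228.1/(1020·9.81) = 0.0228 m.

h_f ≈ 0.0228 m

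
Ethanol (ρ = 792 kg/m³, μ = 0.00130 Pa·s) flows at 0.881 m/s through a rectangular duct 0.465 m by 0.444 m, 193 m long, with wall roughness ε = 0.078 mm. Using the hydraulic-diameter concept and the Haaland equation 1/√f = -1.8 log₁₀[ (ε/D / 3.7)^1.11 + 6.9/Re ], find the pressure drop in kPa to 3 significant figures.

Hydraulic diameter D_h = 4A/P = 4·(0.465·0.444)/(2·(0.465+0.444)) = 0.8258/1.818 = 0.4543 m.
Re = ρVD_h/μ = 792·0.881·0.4543/0.0013 = 2.438e+05.
ε/D_h = 7.8e-05/0.4543 = 0.000172; Haaland gives 1/√f = -1.8 log₁₀[1.55e-05+2.83e-05] = 7.846, so f = 0.01625.
ΔP = f(L/D_h)(ρV²/2) = 0.01625·193/0.4543·307.4 = 2122 Pa.
ΔP = 2.12 kPa.

ΔP ≈ 2.12 kPa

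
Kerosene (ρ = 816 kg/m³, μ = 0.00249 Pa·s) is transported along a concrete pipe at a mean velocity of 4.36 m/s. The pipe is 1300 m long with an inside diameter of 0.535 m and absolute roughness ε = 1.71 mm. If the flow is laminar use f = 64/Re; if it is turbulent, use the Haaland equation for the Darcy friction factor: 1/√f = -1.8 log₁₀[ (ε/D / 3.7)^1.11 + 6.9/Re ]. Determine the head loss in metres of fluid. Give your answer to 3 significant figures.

h_f ≈ 63.2 m

Reynolds number Re = ρVD/μ = 816 · 4.36 · 0.535 / 0.00249 = 7.644e+05.
Re > 4000 → turbulent. Relative roughness ε/D = 0.00171/0.535 = 0.0032. Haaland: 1/√f = -1.8 log₁₀[(0.0032/3.7)^1.11 + 6.9/7.644e+05] = -1.8 log₁₀[0.000398 + 9.03e-06] = 6.103, so f = 0.02684.
Darcy-Weisbach: ΔP = f(L/D)(ρV²/2) = 0.02684·(1300/0.535)·(816·4.36²/2) = 0.02684·2430·7756 = 5.059e+05 Pa.
Head loss h_f = ΔP/(ρg) = 5.059e+05/(816·9.81) = 63.2 m.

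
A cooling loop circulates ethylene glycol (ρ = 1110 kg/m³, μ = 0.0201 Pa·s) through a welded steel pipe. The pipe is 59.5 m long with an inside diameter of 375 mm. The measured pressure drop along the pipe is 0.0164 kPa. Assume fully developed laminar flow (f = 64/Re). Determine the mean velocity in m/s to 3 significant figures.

For laminar flow, f = 64/Re with Re = ρVD/μ, so Darcy-Weisbach reduces to ΔP = 32μLV/D². Solving for V: V = ΔP·D²/(32μL) = 16.4·(0.375)²/(32·0.0201·59.5) = 0.06026 m/s.
Check: Re = ρVD/μ = 1110·0.06026·0.375/0.0201 = 1248 < 2300, so the laminar assumption holds.

V ≈ 0.0603 m/s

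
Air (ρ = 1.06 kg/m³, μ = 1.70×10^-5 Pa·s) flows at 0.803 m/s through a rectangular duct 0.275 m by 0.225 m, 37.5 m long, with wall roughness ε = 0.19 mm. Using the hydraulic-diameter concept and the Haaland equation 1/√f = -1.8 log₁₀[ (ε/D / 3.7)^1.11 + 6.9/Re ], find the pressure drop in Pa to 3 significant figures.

Hydraulic diameter D_h = 4A/P = 4·(0.275·0.225)/(2·(0.275+0.225)) = 0.2475/1 = 0.2475 m.
Re = ρVD_h/μ = 1.06·0.803·0.2475/1.7e-05 = 1.239e+04.
ε/D_h = 0.00019/0.2475 = 0.000768; Haaland gives 1/√f = -1.8 log₁₀[8.16e-05+0.000557] = 5.751, so f = 0.03024.
ΔP = f(L/D_h)(ρV²/2) = 0.03024·37.5/0.2475·0.3417 = 1.566 Pa.

ΔP ≈ 1.57 Pa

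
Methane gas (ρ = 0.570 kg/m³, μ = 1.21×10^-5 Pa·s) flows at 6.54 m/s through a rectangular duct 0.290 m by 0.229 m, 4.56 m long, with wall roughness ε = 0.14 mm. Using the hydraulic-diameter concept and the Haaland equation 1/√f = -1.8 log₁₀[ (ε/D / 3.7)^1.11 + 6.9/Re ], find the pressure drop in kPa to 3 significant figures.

ΔP ≈ 0.00454 kPa

Hydraulic diameter D_h = 4A/P = 4·(0.29·0.229)/(2·(0.29+0.229)) = 0.2656/1.038 = 0.2559 m.
Re = ρVD_h/μ = 0.57·6.54·0.2559/1.21e-05 = 7.884e+04.
ε/D_h = 0.00014/0.2559 = 0.000547; Haaland gives 1/√f = -1.8 log₁₀[5.6e-05+8.75e-05] = 6.917, so f = 0.0209.
ΔP = f(L/D_h)(ρV²/2) = 0.0209·4.56/0.2559·12.19 = 4.539 Pa.
ΔP = 0.00454 kPa.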